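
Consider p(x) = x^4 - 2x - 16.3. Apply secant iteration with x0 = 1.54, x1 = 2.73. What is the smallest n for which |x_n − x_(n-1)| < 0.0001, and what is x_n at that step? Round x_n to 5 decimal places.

p(1.54) = -13.7555134, p(2.73) = 33.7857184
x2 = 2.7300000 − 33.7857184·(1.1900000)/(47.5412319) = 1.8843129;  |Δ| = 0.8456871
p(1.8843129) = -7.4616153
x3 = 1.8843129 − (-7.4616153)·(-0.8456871)/(-41.2473337) = 2.0372972;  |Δ| = 0.1529842
p(2.0372972) = -3.1472822
x4 = 2.0372972 − (-3.1472822)·(0.1529842)/(4.3143331) = 2.1488983;  |Δ| = 0.1116012
p(2.1488983) = 0.7259475
x5 = 2.1488983 − 0.7259475·(0.1116012)/(3.8732297) = 2.1279813;  |Δ| = 0.0209171
p(2.1279813) = -0.0504233
x6 = 2.1279813 − (-0.0504233)·(-0.0209171)/(-0.7763708) = 2.1293398;  |Δ| = 0.0013585
p(2.1293398) = -0.0007270
x7 = 2.1293398 − (-0.0007270)·(0.0013585)/(0.0496964) = 2.1293596;  |Δ| = 0.0000199
|x7 − x6| = 0.0000199 < 0.0001

n = 7, x_n = 2.12936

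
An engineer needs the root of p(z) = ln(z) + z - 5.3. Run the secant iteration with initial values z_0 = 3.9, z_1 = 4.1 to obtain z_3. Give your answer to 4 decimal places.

3.9311

p(3.9) = -0.039023, p(4.1) = 0.210987
z_2 = 4.100000 − 0.210987·(4.100000 − 3.900000) / (0.210987 − (-0.039023)) = 4.100000 − (0.042197)/(0.250010) = 3.931217
p(3.931217) = 0.000167
z_3 = 3.931217 − 0.000167·(3.931217 − 4.100000) / (0.000167 − 0.210987) = 3.931217 − (-0.000028)/(-0.210820) = 3.931084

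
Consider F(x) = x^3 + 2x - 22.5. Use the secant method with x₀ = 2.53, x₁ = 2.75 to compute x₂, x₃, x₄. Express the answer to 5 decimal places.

F(2.53) = -1.2457230, F(2.75) = 3.7968750
x₂ = 2.7500000 − 3.7968750·(2.7500000 − 2.5300000) / (3.7968750 − (-1.2457230)) = 2.7500000 − (0.8353125)/(5.0425980) = 2.5843488
F(2.5843488) = -0.0708023
x₃ = 2.5843488 − (-0.0708023)·(2.5843488 − 2.7500000) / (-0.0708023 − 3.7968750) = 2.5843488 − (0.0117285)/(-3.8676773) = 2.5873812
F(2.5873812) = -0.0039065
x₄ = 2.5873812 − (-0.0039065)·(2.5873812 − 2.5843488) / (-0.0039065 − (-0.0708023)) = 2.5873812 − (-0.0000118)/(0.0668958) = 2.5875583

2.58435, 2.58738, 2.58756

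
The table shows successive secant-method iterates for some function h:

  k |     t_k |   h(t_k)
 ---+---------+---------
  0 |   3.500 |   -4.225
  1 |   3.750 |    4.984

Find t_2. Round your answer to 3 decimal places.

3.615

t_2 = 3.750 − 4.984·(3.750 − 3.500) / (4.984 − (-4.225))
   = 3.750 − (1.24600)/(9.20900) = 3.61470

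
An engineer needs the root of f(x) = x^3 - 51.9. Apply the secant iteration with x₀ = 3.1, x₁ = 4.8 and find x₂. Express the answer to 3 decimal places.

f(3.1) = -22.10900, f(4.8) = 58.69200
x₂ = 4.80000 − 58.69200·(4.80000 − 3.10000) / (58.69200 − (-22.10900)) = 4.80000 − (99.77640)/(80.80100) = 3.56516

3.565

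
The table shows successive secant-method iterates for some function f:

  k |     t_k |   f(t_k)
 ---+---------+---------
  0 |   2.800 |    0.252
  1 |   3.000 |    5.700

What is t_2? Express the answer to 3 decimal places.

t_2 = 3.000 − 5.700·(3.000 − 2.800) / (5.700 − 0.252)
   = 3.000 − (1.14000)/(5.44800) = 2.79075

2.791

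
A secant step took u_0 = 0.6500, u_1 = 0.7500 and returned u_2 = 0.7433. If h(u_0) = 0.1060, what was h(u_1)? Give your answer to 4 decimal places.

The secant line through (0.6500, 0.1060) and (0.7500, h(u_1)) crosses zero at u_2 = 0.7433.
So (0.6500, 0.1060), (0.7500, h(u_1)), (0.7433, 0) are collinear:
h(u_1) = 0.1060 · (0.7500 − 0.7433) / (0.6500 − 0.7433) = 0.1060 · (0.006700)/(-0.093300) = -0.007612

-0.0076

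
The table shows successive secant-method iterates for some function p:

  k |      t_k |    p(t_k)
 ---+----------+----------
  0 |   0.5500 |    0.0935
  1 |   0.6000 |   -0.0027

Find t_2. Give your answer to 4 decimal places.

0.5986

t_2 = 0.6000 − (-0.0027)·(0.6000 − 0.5500) / (-0.0027 − 0.0935)
   = 0.6000 − (-0.000135)/(-0.096200) = 0.598597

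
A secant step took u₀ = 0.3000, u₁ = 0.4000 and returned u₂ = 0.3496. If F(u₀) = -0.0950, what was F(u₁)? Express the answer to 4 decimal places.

The secant line through (0.3000, -0.0950) and (0.4000, F(u₁)) crosses zero at u₂ = 0.3496.
So (0.3000, -0.0950), (0.4000, F(u₁)), (0.3496, 0) are collinear:
F(u₁) = -0.0950 · (0.4000 − 0.3496) / (0.3000 − 0.3496) = -0.0950 · (0.050400)/(-0.049600) = 0.096532

0.0965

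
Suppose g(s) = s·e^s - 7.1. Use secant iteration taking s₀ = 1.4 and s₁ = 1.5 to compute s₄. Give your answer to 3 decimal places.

g(1.4) = -1.42272, g(1.5) = -0.37747
s₂ = 1.50000 − (-0.37747)·(1.50000 − 1.40000) / (-0.37747 − (-1.42272)) = 1.50000 − (-0.03775)/(1.04525) = 1.53611
g(1.53611) = 0.03753
s₃ = 1.53611 − 0.03753·(1.53611 − 1.50000) / (0.03753 − (-0.37747)) = 1.53611 − (0.00136)/(0.41500) = 1.53285
g(1.53285) = -0.00087
s₄ = 1.53285 − (-0.00087)·(1.53285 − 1.53611) / (-0.00087 − 0.03753) = 1.53285 − (0.00000)/(-0.03840) = 1.53292

1.533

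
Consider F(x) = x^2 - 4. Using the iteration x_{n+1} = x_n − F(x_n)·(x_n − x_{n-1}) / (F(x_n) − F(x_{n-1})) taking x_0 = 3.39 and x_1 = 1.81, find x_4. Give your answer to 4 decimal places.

2.0000

F(3.39) = 7.492100, F(1.81) = -0.723900
x_2 = 1.810000 − (-0.723900)·(1.810000 − 3.390000) / (-0.723900 − 7.492100) = 1.810000 − (1.143762)/(-8.216000) = 1.949212
F(1.949212) = -0.200574
x_3 = 1.949212 − (-0.200574)·(1.949212 − 1.810000) / (-0.200574 − (-0.723900)) = 1.949212 − (-0.027922)/(0.523326) = 2.002567
F(2.002567) = 0.010274
x_4 = 2.002567 − 0.010274·(2.002567 − 1.949212) / (0.010274 − (-0.200574)) = 2.002567 − (0.000548)/(0.210849) = 1.999967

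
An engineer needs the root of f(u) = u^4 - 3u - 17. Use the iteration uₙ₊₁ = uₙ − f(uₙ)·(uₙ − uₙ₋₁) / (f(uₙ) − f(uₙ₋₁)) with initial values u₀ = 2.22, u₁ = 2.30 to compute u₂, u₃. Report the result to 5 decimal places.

2.20543, 2.20446

f(2.22) = 0.6291266, f(2.30) = 4.0841000
u₂ = 2.3000000 − 4.0841000·(2.3000000 − 2.2200000) / (4.0841000 − 0.6291266) = 2.3000000 − (0.3267280)/(3.4549734) = 2.2054326
f(2.2054326) = 0.0415443
u₃ = 2.2054326 − 0.0415443·(2.2054326 − 2.3000000) / (0.0415443 − 4.0841000) = 2.2054326 − (-0.0039287)/(-4.0425557) = 2.2044607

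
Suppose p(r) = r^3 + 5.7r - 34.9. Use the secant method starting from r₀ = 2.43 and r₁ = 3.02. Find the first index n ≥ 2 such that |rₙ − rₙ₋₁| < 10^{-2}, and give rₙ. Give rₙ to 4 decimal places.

n = 4, rₙ = 2.6937

p(2.43) = -6.700093, p(3.02) = 9.857608
r₂ = 3.020000 − 9.857608·(0.590000)/(16.557701) = 2.668744;  |Δ| = 0.351256
p(2.668744) = -0.680840
r₃ = 2.668744 − (-0.680840)·(-0.351256)/(-10.538448) = 2.691437;  |Δ| = 0.022693
p(2.691437) = -0.062483
r₄ = 2.691437 − (-0.062483)·(0.022693)/(0.618357) = 2.693730;  |Δ| = 0.002293
|r₄ − r₃| = 0.002293 < 10^{-2}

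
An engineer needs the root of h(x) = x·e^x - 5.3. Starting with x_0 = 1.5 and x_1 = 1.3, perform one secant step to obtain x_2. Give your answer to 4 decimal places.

h(1.5) = 1.422534, h(1.3) = -0.529914
x_2 = 1.300000 − (-0.529914)·(1.300000 − 1.500000) / (-0.529914 − 1.422534) = 1.300000 − (0.105983)/(-1.952448) = 1.354282

1.3543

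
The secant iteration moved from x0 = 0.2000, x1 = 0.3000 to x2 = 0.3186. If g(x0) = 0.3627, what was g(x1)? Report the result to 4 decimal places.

0.0569

The secant line through (0.2000, 0.3627) and (0.3000, g(x1)) crosses zero at x2 = 0.3186.
So (0.2000, 0.3627), (0.3000, g(x1)), (0.3186, 0) are collinear:
g(x1) = 0.3627 · (0.3000 − 0.3186) / (0.2000 − 0.3186) = 0.3627 · (-0.018600)/(-0.118600) = 0.056882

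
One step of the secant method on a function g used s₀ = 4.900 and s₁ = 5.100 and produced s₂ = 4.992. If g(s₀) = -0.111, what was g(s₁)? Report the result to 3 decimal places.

The secant line through (4.900, -0.111) and (5.100, g(s₁)) crosses zero at s₂ = 4.992.
So (4.900, -0.111), (5.100, g(s₁)), (4.992, 0) are collinear:
g(s₁) = -0.111 · (5.100 − 4.992) / (4.900 − 4.992) = -0.111 · (0.10800)/(-0.09200) = 0.13030

0.130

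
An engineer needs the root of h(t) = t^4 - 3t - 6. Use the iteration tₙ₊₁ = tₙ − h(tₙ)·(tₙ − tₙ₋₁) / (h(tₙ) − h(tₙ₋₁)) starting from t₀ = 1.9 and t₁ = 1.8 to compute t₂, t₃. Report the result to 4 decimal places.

1.8404, 1.8427

h(1.9) = 1.332100, h(1.8) = -0.902400
t₂ = 1.800000 − (-0.902400)·(1.800000 − 1.900000) / (-0.902400 − 1.332100) = 1.800000 − (0.090240)/(-2.234500) = 1.840385
h(1.840385) = -0.049274
t₃ = 1.840385 − (-0.049274)·(1.840385 − 1.800000) / (-0.049274 − (-0.902400)) = 1.840385 − (-0.001990)/(0.853126) = 1.842717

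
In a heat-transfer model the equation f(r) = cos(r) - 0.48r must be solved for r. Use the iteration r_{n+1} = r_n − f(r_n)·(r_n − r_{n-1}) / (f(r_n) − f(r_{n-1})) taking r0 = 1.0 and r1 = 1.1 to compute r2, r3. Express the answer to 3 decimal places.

1.045, 1.045

f(1.0) = 0.06030, f(1.1) = -0.07440
r2 = 1.10000 − (-0.07440)·(1.10000 − 1.00000) / (-0.07440 − 0.06030) = 1.10000 − (-0.00744)/(-0.13471) = 1.04477
f(1.04477) = 0.00062
r3 = 1.04477 − 0.00062·(1.04477 − 1.10000) / (0.00062 − (-0.07440)) = 1.04477 − (-0.00003)/(0.07502) = 1.04522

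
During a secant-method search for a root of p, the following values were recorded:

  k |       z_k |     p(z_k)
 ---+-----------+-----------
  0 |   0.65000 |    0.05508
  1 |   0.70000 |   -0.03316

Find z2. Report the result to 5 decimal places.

0.68121

z2 = 0.70000 − (-0.03316)·(0.70000 − 0.65000) / (-0.03316 − 0.05508)
   = 0.70000 − (-0.0016580)/(-0.0882400) = 0.6812103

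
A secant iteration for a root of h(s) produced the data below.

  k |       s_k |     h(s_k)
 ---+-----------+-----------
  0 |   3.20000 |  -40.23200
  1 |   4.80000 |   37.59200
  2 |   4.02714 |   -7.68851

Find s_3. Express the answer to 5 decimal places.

s_3 = 4.02714 − (-7.68851)·(4.02714 − 4.80000) / (-7.68851 − 37.59200)
   = 4.02714 − (5.9421418)/(-45.2805100) = 4.1583696

4.15837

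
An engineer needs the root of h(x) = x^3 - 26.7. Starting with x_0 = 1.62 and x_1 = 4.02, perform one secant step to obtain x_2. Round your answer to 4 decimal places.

2.5074

h(1.62) = -22.448472, h(4.02) = 38.264808
x_2 = 4.020000 − 38.264808·(4.020000 − 1.620000) / (38.264808 − (-22.448472)) = 4.020000 − (91.835539)/(60.713280) = 2.507390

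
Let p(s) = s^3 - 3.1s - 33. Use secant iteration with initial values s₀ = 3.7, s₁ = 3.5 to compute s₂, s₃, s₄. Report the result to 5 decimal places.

p(3.7) = 6.1830000, p(3.5) = -0.9750000
s₂ = 3.5000000 − (-0.9750000)·(3.5000000 − 3.7000000) / (-0.9750000 − 6.1830000) = 3.5000000 − (0.1950000)/(-7.1580000) = 3.5272422
p(3.5272422) = -0.0504857
s₃ = 3.5272422 − (-0.0504857)·(3.5272422 − 3.5000000) / (-0.0504857 − (-0.9750000)) = 3.5272422 − (-0.0013753)/(0.9245143) = 3.5287299
p(3.5287299) = 0.0004512
s₄ = 3.5287299 − 0.0004512·(3.5287299 − 3.5272422) / (0.0004512 − (-0.0504857)) = 3.5287299 − (0.0000007)/(0.0509369) = 3.5287167

3.52724, 3.52873, 3.52872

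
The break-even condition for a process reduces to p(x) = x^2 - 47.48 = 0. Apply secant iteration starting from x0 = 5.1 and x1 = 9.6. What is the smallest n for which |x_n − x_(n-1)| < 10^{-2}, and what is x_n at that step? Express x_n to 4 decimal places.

p(5.1) = -21.470000, p(9.6) = 44.680000
x2 = 9.600000 − 44.680000·(4.500000)/(66.150000) = 6.560544;  |Δ| = 3.039456
p(6.560544) = -4.439260
x3 = 6.560544 − (-4.439260)·(-3.039456)/(-49.119260) = 6.835242;  |Δ| = 0.274697
p(6.835242) = -0.759472
x4 = 6.835242 − (-0.759472)·(0.274697)/(3.679788) = 6.891936;  |Δ| = 0.056695
p(6.891936) = 0.018788
x5 = 6.891936 − 0.018788·(0.056695)/(0.778260) = 6.890568;  |Δ| = 0.001369
|x5 − x4| = 0.001369 < 10^{-2}

n = 5, x_n = 6.8906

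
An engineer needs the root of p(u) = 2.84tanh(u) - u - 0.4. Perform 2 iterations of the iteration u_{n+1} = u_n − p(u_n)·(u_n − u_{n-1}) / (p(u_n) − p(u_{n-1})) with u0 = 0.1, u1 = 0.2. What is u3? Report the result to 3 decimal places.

p(0.1) = -0.21694, p(0.2) = -0.03945
u2 = 0.20000 − (-0.03945)·(0.20000 − 0.10000) / (-0.03945 − (-0.21694)) = 0.20000 − (-0.00395)/(0.17749) = 0.22223
p(0.22223) = -0.00129
u3 = 0.22223 − (-0.00129)·(0.22223 − 0.20000) / (-0.00129 − (-0.03945)) = 0.22223 − (-0.00003)/(0.03817) = 0.22298

0.223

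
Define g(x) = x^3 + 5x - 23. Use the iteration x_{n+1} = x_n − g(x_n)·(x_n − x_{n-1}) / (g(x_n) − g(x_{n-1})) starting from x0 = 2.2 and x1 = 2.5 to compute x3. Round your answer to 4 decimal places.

g(2.2) = -1.352000, g(2.5) = 5.125000
x2 = 2.500000 − 5.125000·(2.500000 − 2.200000) / (5.125000 − (-1.352000)) = 2.500000 − (1.537500)/(6.477000) = 2.262622
g(2.262622) = -0.103499
x3 = 2.262622 − (-0.103499)·(2.262622 − 2.500000) / (-0.103499 − 5.125000) = 2.262622 − (0.024569)/(-5.228499) = 2.267321

2.2673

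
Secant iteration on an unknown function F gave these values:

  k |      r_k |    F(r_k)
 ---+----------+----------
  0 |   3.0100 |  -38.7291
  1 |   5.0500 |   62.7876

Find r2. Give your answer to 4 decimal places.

3.7883

r2 = 5.0500 − 62.7876·(5.0500 − 3.0100) / (62.7876 − (-38.7291))
   = 5.0500 − (128.086704)/(101.516700) = 3.788270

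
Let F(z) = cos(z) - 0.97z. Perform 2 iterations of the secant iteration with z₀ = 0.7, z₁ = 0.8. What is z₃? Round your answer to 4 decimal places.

0.7525

F(0.7) = 0.085842, F(0.8) = -0.079293
z₂ = 0.800000 − (-0.079293)·(0.800000 − 0.700000) / (-0.079293 − 0.085842) = 0.800000 − (-0.007929)/(-0.165135) = 0.751983
F(0.751983) = 0.000912
z₃ = 0.751983 − 0.000912·(0.751983 − 0.800000) / (0.000912 − (-0.079293)) = 0.751983 − (-0.000044)/(0.080206) = 0.752529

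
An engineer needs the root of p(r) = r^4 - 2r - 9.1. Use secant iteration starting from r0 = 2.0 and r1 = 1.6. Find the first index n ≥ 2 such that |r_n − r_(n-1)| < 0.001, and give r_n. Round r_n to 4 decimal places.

n = 5, r_n = 1.8948

p(2.0) = 2.900000, p(1.6) = -5.746400
r2 = 1.600000 − (-5.746400)·(-0.400000)/(-8.646400) = 1.865840;  |Δ| = 0.265840
p(1.865840) = -0.711817
r3 = 1.865840 − (-0.711817)·(0.265840)/(5.034583) = 1.903426;  |Δ| = 0.037586
p(1.903426) = 0.219500
r4 = 1.903426 − 0.219500·(0.037586)/(0.931318) = 1.894568;  |Δ| = 0.008859
p(1.894568) = -0.005442
r5 = 1.894568 − (-0.005442)·(-0.008859)/(-0.224943) = 1.894782;  |Δ| = 0.000214
|r5 − r4| = 0.000214 < 0.001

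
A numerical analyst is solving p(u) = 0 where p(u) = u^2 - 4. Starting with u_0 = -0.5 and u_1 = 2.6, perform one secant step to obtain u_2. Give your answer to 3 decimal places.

1.286

p(-0.5) = -3.75000, p(2.6) = 2.76000
u_2 = 2.60000 − 2.76000·(2.60000 − (-0.50000)) / (2.76000 − (-3.75000)) = 2.60000 − (8.55600)/(6.51000) = 1.28571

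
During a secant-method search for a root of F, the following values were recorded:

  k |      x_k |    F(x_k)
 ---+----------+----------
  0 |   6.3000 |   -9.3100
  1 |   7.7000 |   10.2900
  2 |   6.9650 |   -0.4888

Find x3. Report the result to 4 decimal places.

6.9983

x3 = 6.9650 − (-0.4888)·(6.9650 − 7.7000) / (-0.4888 − 10.2900)
   = 6.9650 − (0.359268)/(-10.778800) = 6.998331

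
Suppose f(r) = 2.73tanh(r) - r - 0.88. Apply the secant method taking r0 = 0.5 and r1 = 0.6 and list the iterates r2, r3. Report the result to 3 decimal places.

0.613, 0.615

f(0.5) = -0.11842, f(0.6) = -0.01385
r2 = 0.60000 − (-0.01385)·(0.60000 − 0.50000) / (-0.01385 − (-0.11842)) = 0.60000 − (-0.00139)/(0.10457) = 0.61325
f(0.61325) = -0.00155
r3 = 0.61325 − (-0.00155)·(0.61325 − 0.60000) / (-0.00155 − (-0.01385)) = 0.61325 − (-0.00002)/(0.01231) = 0.61492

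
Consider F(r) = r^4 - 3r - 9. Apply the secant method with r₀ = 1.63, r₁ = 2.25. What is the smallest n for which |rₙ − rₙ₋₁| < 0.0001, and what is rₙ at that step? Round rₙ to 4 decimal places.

n = 6, rₙ = 1.9645

F(1.63) = -6.830882, F(2.25) = 9.878906
r₂ = 2.250000 − 9.878906·(0.620000)/(16.709789) = 1.883453;  |Δ| = 0.366547
F(1.883453) = -2.066345
r₃ = 1.883453 − (-2.066345)·(-0.366547)/(-11.945251) = 1.946860;  |Δ| = 0.063407
F(1.946860) = -0.474479
r₄ = 1.946860 − (-0.474479)·(0.063407)/(1.591866) = 1.965759;  |Δ| = 0.018899
F(1.965759) = 0.034841
r₅ = 1.965759 − 0.034841·(0.018899)/(0.509320) = 1.964467;  |Δ| = 0.001293
F(1.964467) = -0.000524
r₆ = 1.964467 − (-0.000524)·(-0.001293)/(-0.035365) = 1.964486;  |Δ| = 0.000019
|r₆ − r₅| = 0.000019 < 0.0001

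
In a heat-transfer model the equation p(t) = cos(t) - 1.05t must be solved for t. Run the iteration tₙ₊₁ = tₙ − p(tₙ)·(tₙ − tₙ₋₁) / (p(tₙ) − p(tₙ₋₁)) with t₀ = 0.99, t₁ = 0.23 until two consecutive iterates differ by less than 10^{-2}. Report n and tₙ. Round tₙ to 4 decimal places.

p(0.99) = -0.490810, p(0.23) = 0.732166
t₂ = 0.230000 − 0.732166·(-0.760000)/(1.222977) = 0.684994;  |Δ| = 0.454994
p(0.684994) = 0.055180
t₃ = 0.684994 − 0.055180·(0.454994)/(-0.676987) = 0.722079;  |Δ| = 0.037086
p(0.722079) = -0.007750
t₄ = 0.722079 − (-0.007750)·(0.037086)/(-0.062930) = 0.717512;  |Δ| = 0.004567
|t₄ − t₃| = 0.004567 < 10^{-2}

n = 4, tₙ = 0.7175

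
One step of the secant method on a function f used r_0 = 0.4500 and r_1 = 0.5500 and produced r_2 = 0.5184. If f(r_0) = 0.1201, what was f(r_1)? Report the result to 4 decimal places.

-0.0555

The secant line through (0.4500, 0.1201) and (0.5500, f(r_1)) crosses zero at r_2 = 0.5184.
So (0.4500, 0.1201), (0.5500, f(r_1)), (0.5184, 0) are collinear:
f(r_1) = 0.1201 · (0.5500 − 0.5184) / (0.4500 − 0.5184) = 0.1201 · (0.031600)/(-0.068400) = -0.055485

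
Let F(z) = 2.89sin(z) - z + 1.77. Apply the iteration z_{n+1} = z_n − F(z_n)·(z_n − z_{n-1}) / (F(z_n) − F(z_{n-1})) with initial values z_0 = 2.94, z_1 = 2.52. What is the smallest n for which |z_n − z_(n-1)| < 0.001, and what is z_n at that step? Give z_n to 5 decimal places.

F(2.94) = -0.5913353, F(2.52) = 0.9329356
z_2 = 2.5200000 − 0.9329356·(-0.4200000)/(1.5242709) = 2.7770625;  |Δ| = 0.2570625
F(2.7770625) = 0.0232523
z_3 = 2.7770625 − 0.0232523·(0.2570625)/(-0.9096833) = 2.7836333;  |Δ| = 0.0065707
F(2.7836333) = -0.0010822
z_4 = 2.7836333 − (-0.0010822)·(0.0065707)/(-0.0243346) = 2.7833411;  |Δ| = 0.0002922
|z_4 − z_3| = 0.0002922 < 0.001

n = 4, z_n = 2.78334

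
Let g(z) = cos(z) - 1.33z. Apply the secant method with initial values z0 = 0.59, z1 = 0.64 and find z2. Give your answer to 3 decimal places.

0.614

g(0.59) = 0.04624, g(0.64) = -0.04910
z2 = 0.64000 − (-0.04910)·(0.64000 − 0.59000) / (-0.04910 − 0.04624) = 0.64000 − (-0.00246)/(-0.09534) = 0.61425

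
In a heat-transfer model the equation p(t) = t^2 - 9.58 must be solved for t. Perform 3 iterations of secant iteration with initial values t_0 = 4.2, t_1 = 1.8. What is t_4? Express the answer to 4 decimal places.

p(4.2) = 8.060000, p(1.8) = -6.340000
t_2 = 1.800000 − (-6.340000)·(1.800000 − 4.200000) / (-6.340000 − 8.060000) = 1.800000 − (15.216000)/(-14.400000) = 2.856667
p(2.856667) = -1.419456
t_3 = 2.856667 − (-1.419456)·(2.856667 − 1.800000) / (-1.419456 − (-6.340000)) = 2.856667 − (-1.499891)/(4.920544) = 3.161489
p(3.161489) = 0.415012
t_4 = 3.161489 − 0.415012·(3.161489 − 2.856667) / (0.415012 − (-1.419456)) = 3.161489 − (0.126505)/(1.834468) = 3.092529

3.0925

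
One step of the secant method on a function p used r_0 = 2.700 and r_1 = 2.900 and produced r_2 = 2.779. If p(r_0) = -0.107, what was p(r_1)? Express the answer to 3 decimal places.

The secant line through (2.700, -0.107) and (2.900, p(r_1)) crosses zero at r_2 = 2.779.
So (2.700, -0.107), (2.900, p(r_1)), (2.779, 0) are collinear:
p(r_1) = -0.107 · (2.900 − 2.779) / (2.700 − 2.779) = -0.107 · (0.12100)/(-0.07900) = 0.16389

0.164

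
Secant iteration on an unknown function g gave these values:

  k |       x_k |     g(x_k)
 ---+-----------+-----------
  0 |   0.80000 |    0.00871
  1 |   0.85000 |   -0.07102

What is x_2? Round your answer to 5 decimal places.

x_2 = 0.85000 − (-0.07102)·(0.85000 − 0.80000) / (-0.07102 − 0.00871)
   = 0.85000 − (-0.0035510)/(-0.0797300) = 0.8054622

0.80546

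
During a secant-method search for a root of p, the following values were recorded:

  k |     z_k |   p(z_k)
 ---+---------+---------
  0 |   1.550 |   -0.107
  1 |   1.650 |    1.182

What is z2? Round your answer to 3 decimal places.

1.558

z2 = 1.650 − 1.182·(1.650 − 1.550) / (1.182 − (-0.107))
   = 1.650 − (0.11820)/(1.28900) = 1.55830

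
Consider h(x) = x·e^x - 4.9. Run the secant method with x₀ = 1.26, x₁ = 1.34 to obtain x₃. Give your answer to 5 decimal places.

1.31521

h(1.26) = -0.4579689, h(1.34) = 0.2175183
x₂ = 1.3400000 − 0.2175183·(1.3400000 − 1.2600000) / (0.2175183 − (-0.4579689)) = 1.3400000 − (0.0174015)/(0.6754872) = 1.3142386
h(1.3142386) = -0.0085139
x₃ = 1.3142386 − (-0.0085139)·(1.3142386 − 1.3400000) / (-0.0085139 − 0.2175183) = 1.3142386 − (0.0002193)/(-0.2260322) = 1.3152090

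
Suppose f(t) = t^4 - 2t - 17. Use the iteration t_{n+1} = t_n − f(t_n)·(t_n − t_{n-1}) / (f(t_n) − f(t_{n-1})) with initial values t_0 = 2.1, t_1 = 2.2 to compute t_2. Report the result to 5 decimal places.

2.14638

f(2.1) = -1.7519000, f(2.2) = 2.0256000
t_2 = 2.2000000 − 2.0256000·(2.2000000 − 2.1000000) / (2.0256000 − (-1.7519000)) = 2.2000000 − (0.2025600)/(3.7775000) = 2.1463772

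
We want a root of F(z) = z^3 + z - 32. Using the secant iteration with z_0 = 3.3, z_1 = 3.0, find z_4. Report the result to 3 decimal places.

3.070

F(3.3) = 7.23700, F(3.0) = -2.00000
z_2 = 3.00000 − (-2.00000)·(3.00000 − 3.30000) / (-2.00000 − 7.23700) = 3.00000 − (0.60000)/(-9.23700) = 3.06496
F(3.06496) = -0.14298
z_3 = 3.06496 − (-0.14298)·(3.06496 − 3.00000) / (-0.14298 − (-2.00000)) = 3.06496 − (-0.00929)/(1.85702) = 3.06996
F(3.06996) = 0.00320
z_4 = 3.06996 − 0.00320·(3.06996 − 3.06496) / (0.00320 − (-0.14298)) = 3.06996 − (0.00002)/(0.14618) = 3.06985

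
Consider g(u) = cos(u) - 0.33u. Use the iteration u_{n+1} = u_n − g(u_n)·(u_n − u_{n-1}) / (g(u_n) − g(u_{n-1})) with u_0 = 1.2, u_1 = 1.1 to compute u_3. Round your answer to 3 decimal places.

g(1.2) = -0.03364, g(1.1) = 0.09060
u_2 = 1.10000 − 0.09060·(1.10000 − 1.20000) / (0.09060 − (-0.03364)) = 1.10000 − (-0.00906)/(0.12424) = 1.17292
g(1.17292) = 0.00040
u_3 = 1.17292 − 0.00040·(1.17292 − 1.10000) / (0.00040 − 0.09060) = 1.17292 − (0.00003)/(-0.09020) = 1.17324

1.173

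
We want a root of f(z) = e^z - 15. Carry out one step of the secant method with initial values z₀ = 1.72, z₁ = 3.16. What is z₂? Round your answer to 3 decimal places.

2.474

f(1.72) = -9.41547, f(3.16) = 8.57060
z₂ = 3.16000 − 8.57060·(3.16000 − 1.72000) / (8.57060 − (-9.41547)) = 3.16000 − (12.34166)/(17.98607) = 2.47382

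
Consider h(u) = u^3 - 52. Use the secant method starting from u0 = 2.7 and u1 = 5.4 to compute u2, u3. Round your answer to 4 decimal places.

h(2.7) = -32.317000, h(5.4) = 105.464000
u2 = 5.400000 − 105.464000·(5.400000 − 2.700000) / (105.464000 − (-32.317000)) = 5.400000 − (284.752800)/(137.781000) = 3.333294
h(3.333294) = -14.964269
u3 = 3.333294 − (-14.964269)·(3.333294 − 5.400000) / (-14.964269 − 105.464000) = 3.333294 − (30.926743)/(-120.428269) = 3.590100

3.3333, 3.5901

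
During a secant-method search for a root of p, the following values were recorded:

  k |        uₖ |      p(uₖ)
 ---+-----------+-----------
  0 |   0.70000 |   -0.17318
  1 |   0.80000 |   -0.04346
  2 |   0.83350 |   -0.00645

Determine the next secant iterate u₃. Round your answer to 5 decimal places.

0.83934

u₃ = 0.83350 − (-0.00645)·(0.83350 − 0.80000) / (-0.00645 − (-0.04346))
   = 0.83350 − (-0.0002161)/(0.0370100) = 0.8393383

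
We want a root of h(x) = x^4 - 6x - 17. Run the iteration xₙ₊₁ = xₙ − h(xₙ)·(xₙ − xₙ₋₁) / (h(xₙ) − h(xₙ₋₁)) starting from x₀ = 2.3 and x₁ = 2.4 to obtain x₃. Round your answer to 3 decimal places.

h(2.3) = -2.81590, h(2.4) = 1.77760
x₂ = 2.40000 − 1.77760·(2.40000 − 2.30000) / (1.77760 − (-2.81590)) = 2.40000 − (0.17776)/(4.59350) = 2.36130
h(2.36130) = -0.07886
x₃ = 2.36130 − (-0.07886)·(2.36130 − 2.40000) / (-0.07886 − 1.77760) = 2.36130 − (0.00305)/(-1.85646) = 2.36295

2.363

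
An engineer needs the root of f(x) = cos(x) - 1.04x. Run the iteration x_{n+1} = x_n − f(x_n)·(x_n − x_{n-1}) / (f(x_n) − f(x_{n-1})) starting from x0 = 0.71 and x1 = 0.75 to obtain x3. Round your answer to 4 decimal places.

0.7218

f(0.71) = 0.019962, f(0.75) = -0.048311
x2 = 0.750000 − (-0.048311)·(0.750000 − 0.710000) / (-0.048311 − 0.019962) = 0.750000 − (-0.001932)/(-0.068273) = 0.721695
f(0.721695) = 0.000124
x3 = 0.721695 − 0.000124·(0.721695 − 0.750000) / (0.000124 − (-0.048311)) = 0.721695 − (-0.000003)/(0.048435) = 0.721768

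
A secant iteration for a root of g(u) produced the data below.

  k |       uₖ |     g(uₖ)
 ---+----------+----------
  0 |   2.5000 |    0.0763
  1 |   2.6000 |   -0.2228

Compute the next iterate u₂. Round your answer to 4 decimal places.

u₂ = 2.6000 − (-0.2228)·(2.6000 − 2.5000) / (-0.2228 − 0.0763)
   = 2.6000 − (-0.022280)/(-0.299100) = 2.525510

2.5255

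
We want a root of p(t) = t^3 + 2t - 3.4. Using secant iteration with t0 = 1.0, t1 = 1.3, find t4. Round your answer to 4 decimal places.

1.0764

p(1.0) = -0.400000, p(1.3) = 1.397000
t2 = 1.300000 − 1.397000·(1.300000 − 1.000000) / (1.397000 − (-0.400000)) = 1.300000 − (0.419100)/(1.797000) = 1.066778
p(1.066778) = -0.052435
t3 = 1.066778 − (-0.052435)·(1.066778 − 1.300000) / (-0.052435 − 1.397000) = 1.066778 − (0.012229)/(-1.449435) = 1.075215
p(1.075215) = -0.006528
t4 = 1.075215 − (-0.006528)·(1.075215 − 1.066778) / (-0.006528 − (-0.052435)) = 1.075215 − (-0.000055)/(0.045907) = 1.076415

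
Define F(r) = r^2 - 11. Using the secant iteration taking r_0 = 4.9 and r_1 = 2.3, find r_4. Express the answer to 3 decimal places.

F(4.9) = 13.01000, F(2.3) = -5.71000
r_2 = 2.30000 − (-5.71000)·(2.30000 − 4.90000) / (-5.71000 − 13.01000) = 2.30000 − (14.84600)/(-18.72000) = 3.09306
F(3.09306) = -1.43301
r_3 = 3.09306 − (-1.43301)·(3.09306 − 2.30000) / (-1.43301 − (-5.71000)) = 3.09306 − (-1.13645)/(4.27699) = 3.35877
F(3.35877) = 0.28133
r_4 = 3.35877 − 0.28133·(3.35877 − 3.09306) / (0.28133 − (-1.43301)) = 3.35877 − (0.07475)/(1.71434) = 3.31516

3.315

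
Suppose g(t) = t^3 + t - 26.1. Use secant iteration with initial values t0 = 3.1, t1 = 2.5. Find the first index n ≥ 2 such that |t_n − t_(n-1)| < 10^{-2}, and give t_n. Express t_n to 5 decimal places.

n = 4, t_n = 2.85393

g(3.1) = 6.7910000, g(2.5) = -7.9750000
t2 = 2.5000000 − (-7.9750000)·(-0.6000000)/(-14.7660000) = 2.8240553;  |Δ| = 0.3240553
g(2.8240553) = -0.7532903
t3 = 2.8240553 − (-0.7532903)·(0.3240553)/(7.2217097) = 2.8578572;  |Δ| = 0.0338019
g(2.8578572) = 0.0989706
t4 = 2.8578572 − 0.0989706·(0.0338019)/(0.8522609) = 2.8539319;  |Δ| = 0.0039253
|t4 − t3| = 0.0039253 < 10^{-2}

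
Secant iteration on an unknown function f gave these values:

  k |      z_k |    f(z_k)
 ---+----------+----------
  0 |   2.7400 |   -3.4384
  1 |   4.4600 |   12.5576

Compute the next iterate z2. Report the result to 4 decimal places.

z2 = 4.4600 − 12.5576·(4.4600 − 2.7400) / (12.5576 − (-3.4384))
   = 4.4600 − (21.599072)/(15.996000) = 3.109720

3.1097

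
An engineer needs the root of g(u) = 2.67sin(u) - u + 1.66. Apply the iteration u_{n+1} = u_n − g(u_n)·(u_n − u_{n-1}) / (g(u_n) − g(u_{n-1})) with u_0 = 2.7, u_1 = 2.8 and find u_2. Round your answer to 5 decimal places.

2.72916

g(2.7) = 0.1011043, g(2.8) = -0.2455816
u_2 = 2.8000000 − (-0.2455816)·(2.8000000 − 2.7000000) / (-0.2455816 − 0.1011043) = 2.8000000 − (-0.0245582)/(-0.3466859) = 2.7291631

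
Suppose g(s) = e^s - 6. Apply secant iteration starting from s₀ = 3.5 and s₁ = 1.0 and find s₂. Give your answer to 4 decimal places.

g(3.5) = 27.115452, g(1.0) = -3.281718
s₂ = 1.000000 − (-3.281718)·(1.000000 − 3.500000) / (-3.281718 − 27.115452) = 1.000000 − (8.204295)/(-30.397170) = 1.269903

1.2699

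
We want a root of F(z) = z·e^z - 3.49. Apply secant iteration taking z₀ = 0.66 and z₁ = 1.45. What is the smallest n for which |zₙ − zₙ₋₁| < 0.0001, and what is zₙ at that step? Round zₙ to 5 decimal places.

n = 6, zₙ = 1.12877

F(0.66) = -2.2130371, F(1.45) = 2.6915160
z₂ = 1.4500000 − 2.6915160·(0.7900000)/(4.9045531) = 1.0164645;  |Δ| = 0.4335355
F(1.0164645) = -0.6810942
z₃ = 1.0164645 − (-0.6810942)·(-0.4335355)/(-3.3726102) = 1.1040165;  |Δ| = 0.0875519
F(1.1040165) = -0.1600033
z₄ = 1.1040165 − (-0.1600033)·(0.0875519)/(0.5210909) = 1.1308997;  |Δ| = 0.0268832
F(1.1308997) = 0.0140279
z₅ = 1.1308997 − 0.0140279·(0.0268832)/(0.1740312) = 1.1287327;  |Δ| = 0.0021669
F(1.1287327) = -0.0002565
z₆ = 1.1287327 − (-0.0002565)·(-0.0021669)/(-0.0142844) = 1.1287716;  |Δ| = 0.0000389
|z₆ − z₅| = 0.0000389 < 0.0001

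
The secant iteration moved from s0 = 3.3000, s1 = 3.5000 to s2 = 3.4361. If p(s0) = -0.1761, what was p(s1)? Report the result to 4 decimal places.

0.0827

The secant line through (3.3000, -0.1761) and (3.5000, p(s1)) crosses zero at s2 = 3.4361.
So (3.3000, -0.1761), (3.5000, p(s1)), (3.4361, 0) are collinear:
p(s1) = -0.1761 · (3.5000 − 3.4361) / (3.3000 − 3.4361) = -0.1761 · (0.063900)/(-0.136100) = 0.082680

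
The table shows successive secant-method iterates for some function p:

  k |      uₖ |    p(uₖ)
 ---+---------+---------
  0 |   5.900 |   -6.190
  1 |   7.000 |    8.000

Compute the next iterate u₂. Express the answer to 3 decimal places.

u₂ = 7.000 − 8.000·(7.000 − 5.900) / (8.000 − (-6.190))
   = 7.000 − (8.80000)/(14.19000) = 6.37984

6.380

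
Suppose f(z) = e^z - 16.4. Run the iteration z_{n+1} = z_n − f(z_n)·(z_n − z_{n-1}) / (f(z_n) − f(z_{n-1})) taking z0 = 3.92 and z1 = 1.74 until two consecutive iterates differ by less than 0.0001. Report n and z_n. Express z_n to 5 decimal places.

n = 8, z_n = 2.79728

f(3.92) = 34.0004448, f(1.74) = -10.7026566
z2 = 1.7400000 − (-10.7026566)·(-2.1800000)/(-44.7031014) = 2.2619278;  |Δ| = 0.5219278
f(2.2619278) = -6.7984187
z3 = 2.2619278 − (-6.7984187)·(0.5219278)/(3.9042378) = 3.1707566;  |Δ| = 0.9088288
f(3.1707566) = 7.4255036
z4 = 3.1707566 − 7.4255036·(0.9088288)/(14.2239223) = 2.6963086;  |Δ| = 0.4744480
f(2.6963086) = -1.5750942
z5 = 2.6963086 − (-1.5750942)·(-0.4744480)/(-9.0005977) = 2.7793364;  |Δ| = 0.0830278
f(2.7793364) = -0.2916714
z6 = 2.7793364 − (-0.2916714)·(0.0830278)/(1.2834228) = 2.7982054;  |Δ| = 0.0188690
f(2.7982054) = 0.0151617
z7 = 2.7982054 − 0.0151617·(0.0188690)/(0.3068331) = 2.7972730;  |Δ| = 0.0009324
f(2.7972730) = -0.0001364
z8 = 2.7972730 − (-0.0001364)·(-0.0009324)/(-0.0152980) = 2.7972813;  |Δ| = 0.0000083
|z8 − z7| = 0.0000083 < 0.0001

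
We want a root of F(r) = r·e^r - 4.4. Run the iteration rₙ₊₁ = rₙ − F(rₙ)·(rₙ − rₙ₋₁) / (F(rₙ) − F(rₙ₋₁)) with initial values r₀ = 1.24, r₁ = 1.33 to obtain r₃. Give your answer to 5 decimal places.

F(1.24) = -0.1150393, F(1.33) = 0.6287877
r₂ = 1.3300000 − 0.6287877·(1.3300000 − 1.2400000) / (0.6287877 − (-0.1150393)) = 1.3300000 − (0.0565909)/(0.7438270) = 1.2539193
F(1.2539193) = -0.0062049
r₃ = 1.2539193 − (-0.0062049)·(1.2539193 − 1.3300000) / (-0.0062049 − 0.6287877) = 1.2539193 − (0.0004721)/(-0.6349926) = 1.2546627

1.25466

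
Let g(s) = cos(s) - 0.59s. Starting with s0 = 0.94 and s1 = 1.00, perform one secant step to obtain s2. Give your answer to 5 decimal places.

g(0.94) = 0.0351880, g(1.00) = -0.0496977
s2 = 1.0000000 − (-0.0496977)·(1.0000000 − 0.9400000) / (-0.0496977 − 0.0351880) = 1.0000000 − (-0.0029819)/(-0.0848857) = 0.9648720

0.96487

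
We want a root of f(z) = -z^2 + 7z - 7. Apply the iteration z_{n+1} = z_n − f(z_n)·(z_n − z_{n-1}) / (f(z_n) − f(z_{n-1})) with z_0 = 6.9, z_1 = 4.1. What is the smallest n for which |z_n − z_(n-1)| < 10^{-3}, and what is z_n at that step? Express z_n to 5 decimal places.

n = 7, z_n = 5.79129

f(6.9) = -6.3100000, f(4.1) = 4.8900000
z_2 = 4.1000000 − 4.8900000·(-2.8000000)/(11.2000000) = 5.3225000;  |Δ| = 1.2225000
f(5.3225000) = 1.9284938
z_3 = 5.3225000 − 1.9284938·(1.2225000)/(-2.9615062) = 6.1185759;  |Δ| = 0.7960759
f(6.1185759) = -1.6069395
z_4 = 6.1185759 − (-1.6069395)·(0.7960759)/(-3.5354332) = 5.7567402;  |Δ| = 0.3618356
f(5.7567402) = 0.1571236
z_5 = 5.7567402 − 0.1571236·(-0.3618356)/(1.7640631) = 5.7889686;  |Δ| = 0.0322284
f(5.7889686) = 0.0106227
z_6 = 5.7889686 − 0.0106227·(0.0322284)/(-0.1465009) = 5.7913055;  |Δ| = 0.0023369
f(5.7913055) = -0.0000808
z_7 = 5.7913055 − (-0.0000808)·(0.0023369)/(-0.0107035) = 5.7912878;  |Δ| = 0.0000176
|z_7 − z_6| = 0.0000176 < 10^{-3}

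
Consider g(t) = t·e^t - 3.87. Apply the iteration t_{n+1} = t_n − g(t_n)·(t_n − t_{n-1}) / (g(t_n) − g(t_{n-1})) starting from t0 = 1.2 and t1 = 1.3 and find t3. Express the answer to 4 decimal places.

1.1843

g(1.2) = 0.114140, g(1.3) = 0.900086
t2 = 1.300000 − 0.900086·(1.300000 − 1.200000) / (0.900086 − 0.114140) = 1.300000 − (0.090009)/(0.785945) = 1.185477
g(1.185477) = 0.009176
t3 = 1.185477 − 0.009176·(1.185477 − 1.300000) / (0.009176 − 0.900086) = 1.185477 − (-0.001051)/(-0.890909) = 1.184298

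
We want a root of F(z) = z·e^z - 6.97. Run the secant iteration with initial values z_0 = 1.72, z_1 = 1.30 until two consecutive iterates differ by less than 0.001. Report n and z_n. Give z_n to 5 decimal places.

F(1.72) = 2.6353890, F(1.30) = -2.1999143
z_2 = 1.3000000 − (-2.1999143)·(-0.4200000)/(-4.8353033) = 1.4910871;  |Δ| = 0.1910871
F(1.4910871) = -0.3467080
z_3 = 1.4910871 − (-0.3467080)·(0.1910871)/(1.8532063) = 1.5268367;  |Δ| = 0.0357496
F(1.5268367) = 0.0589321
z_4 = 1.5268367 − 0.0589321·(0.0357496)/(0.4056401) = 1.5216429;  |Δ| = 0.0051938
F(1.5216429) = -0.0012660
z_5 = 1.5216429 − (-0.0012660)·(-0.0051938)/(-0.0601981) = 1.5217522;  |Δ| = 0.0001092
|z_5 − z_4| = 0.0001092 < 0.001

n = 5, z_n = 1.52175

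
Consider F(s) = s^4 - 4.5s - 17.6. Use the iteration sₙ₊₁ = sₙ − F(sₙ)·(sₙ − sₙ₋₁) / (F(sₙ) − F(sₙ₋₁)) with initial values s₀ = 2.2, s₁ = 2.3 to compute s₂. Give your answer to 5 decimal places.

2.29917

F(2.2) = -4.0744000, F(2.3) = 0.0341000
s₂ = 2.3000000 − 0.0341000·(2.3000000 − 2.2000000) / (0.0341000 − (-4.0744000)) = 2.3000000 − (0.0034100)/(4.1085000) = 2.2991700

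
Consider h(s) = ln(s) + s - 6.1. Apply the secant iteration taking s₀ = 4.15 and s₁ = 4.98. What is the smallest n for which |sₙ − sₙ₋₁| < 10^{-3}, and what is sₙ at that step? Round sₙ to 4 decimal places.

n = 4, sₙ = 4.5786

h(4.15) = -0.526892, h(4.98) = 0.485430
s₂ = 4.980000 − 0.485430·(0.830000)/(1.012322) = 4.581997;  |Δ| = 0.398003
h(4.581997) = 0.004132
s₃ = 4.581997 − 0.004132·(-0.398003)/(-0.481298) = 4.578580;  |Δ| = 0.003417
h(4.578580) = -0.000031
s₄ = 4.578580 − (-0.000031)·(-0.003417)/(-0.004163) = 4.578606;  |Δ| = 0.000025
|s₄ − s₃| = 0.000025 < 10^{-3}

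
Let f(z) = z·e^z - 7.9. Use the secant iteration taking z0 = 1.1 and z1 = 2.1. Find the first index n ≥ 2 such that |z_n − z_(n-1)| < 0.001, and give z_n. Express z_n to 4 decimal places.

n = 6, z_n = 1.5981

f(1.1) = -4.595417, f(2.1) = 9.248957
z2 = 2.100000 − 9.248957·(1.000000)/(13.844374) = 1.431934;  |Δ| = 0.668066
f(1.431934) = -1.904796
z3 = 1.431934 − (-1.904796)·(-0.668066)/(-11.153753) = 1.546024;  |Δ| = 0.114090
f(1.546024) = -0.644861
z4 = 1.546024 − (-0.644861)·(0.114090)/(1.259935) = 1.604417;  |Δ| = 0.058394
f(1.604417) = 0.081912
z5 = 1.604417 − 0.081912·(0.058394)/(0.726773) = 1.597836;  |Δ| = 0.006581
f(1.597836) = -0.002974
z6 = 1.597836 − (-0.002974)·(-0.006581)/(-0.084886) = 1.598067;  |Δ| = 0.000231
|z6 − z5| = 0.000231 < 0.001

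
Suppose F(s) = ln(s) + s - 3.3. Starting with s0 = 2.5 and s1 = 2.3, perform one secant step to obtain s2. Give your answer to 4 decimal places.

2.4179

F(2.5) = 0.116291, F(2.3) = -0.167091
s2 = 2.300000 − (-0.167091)·(2.300000 − 2.500000) / (-0.167091 − 0.116291) = 2.300000 − (0.033418)/(-0.283382) = 2.417926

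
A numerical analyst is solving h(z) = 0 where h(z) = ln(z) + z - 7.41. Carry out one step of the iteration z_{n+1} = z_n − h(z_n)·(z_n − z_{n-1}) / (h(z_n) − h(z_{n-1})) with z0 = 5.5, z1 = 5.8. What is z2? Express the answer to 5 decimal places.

h(5.5) = -0.2052519, h(5.8) = 0.1478579
z2 = 5.8000000 − 0.1478579·(5.8000000 − 5.5000000) / (0.1478579 − (-0.2052519)) = 5.8000000 − (0.0443574)/(0.3531098) = 5.6743808

5.67438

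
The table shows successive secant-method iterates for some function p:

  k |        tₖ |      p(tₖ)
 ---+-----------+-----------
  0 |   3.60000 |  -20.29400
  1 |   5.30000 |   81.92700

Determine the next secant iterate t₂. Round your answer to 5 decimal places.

t₂ = 5.30000 − 81.92700·(5.30000 − 3.60000) / (81.92700 − (-20.29400))
   = 5.30000 − (139.2759000)/(102.2210000) = 3.9375021

3.93750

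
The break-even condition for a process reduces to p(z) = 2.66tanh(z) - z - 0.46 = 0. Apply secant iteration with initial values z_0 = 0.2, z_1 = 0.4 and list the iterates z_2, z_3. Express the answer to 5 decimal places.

p(0.2) = -0.1349816, p(0.4) = 0.1506642
z_2 = 0.4000000 − 0.1506642·(0.4000000 − 0.2000000) / (0.1506642 − (-0.1349816)) = 0.4000000 − (0.0301328)/(0.2856459) = 0.2945098
p(0.2945098) = 0.0069958
z_3 = 0.2945098 − 0.0069958·(0.2945098 − 0.4000000) / (0.0069958 − 0.1506642) = 0.2945098 − (-0.0007380)/(-0.1436684) = 0.2893730

0.29451, 0.28937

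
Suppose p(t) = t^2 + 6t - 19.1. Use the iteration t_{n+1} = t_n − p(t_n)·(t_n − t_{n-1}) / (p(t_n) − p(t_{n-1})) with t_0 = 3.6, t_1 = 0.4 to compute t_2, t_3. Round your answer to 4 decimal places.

2.0540, 2.3565

p(3.6) = 15.460000, p(0.4) = -16.540000
t_2 = 0.400000 − (-16.540000)·(0.400000 − 3.600000) / (-16.540000 − 15.460000) = 0.400000 − (52.928000)/(-32.000000) = 2.054000
p(2.054000) = -2.557084
t_3 = 2.054000 − (-2.557084)·(2.054000 − 0.400000) / (-2.557084 − (-16.540000)) = 2.054000 − (-4.229417)/(13.982916) = 2.356470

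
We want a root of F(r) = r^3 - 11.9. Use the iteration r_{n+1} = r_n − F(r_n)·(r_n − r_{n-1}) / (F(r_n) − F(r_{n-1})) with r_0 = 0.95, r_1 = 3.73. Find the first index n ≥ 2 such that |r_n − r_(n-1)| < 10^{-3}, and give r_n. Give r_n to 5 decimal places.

F(0.95) = -11.0426250, F(3.73) = 39.9951170
r_2 = 3.7300000 − 39.9951170·(2.7800000)/(51.0377420) = 1.5514862;  |Δ| = 2.1785138
F(1.5514862) = -8.1654029
r_3 = 1.5514862 − (-8.1654029)·(-2.1785138)/(-48.1605199) = 1.9208436;  |Δ| = 0.3693574
F(1.9208436) = -4.8127787
r_4 = 1.9208436 − (-4.8127787)·(0.3693574)/(3.3526242) = 2.4510656;  |Δ| = 0.5302220
F(2.4510656) = 2.8253224
r_5 = 2.4510656 − 2.8253224·(0.5302220)/(7.6381011) = 2.2549373;  |Δ| = 0.1961284
F(2.2549373) = -0.4342257
r_6 = 2.2549373 − (-0.4342257)·(-0.1961284)/(-3.2595481) = 2.2810648;  |Δ| = 0.0261275
F(2.2810648) = -0.0310345
r_7 = 2.2810648 − (-0.0310345)·(0.0261275)/(0.4031913) = 2.2830759;  |Δ| = 0.0020111
F(2.2830759) = 0.0003859
r_8 = 2.2830759 − 0.0003859·(0.0020111)/(0.0314204) = 2.2830512;  |Δ| = 0.0000247
|r_8 − r_7| = 0.0000247 < 10^{-3}

n = 8, r_n = 2.28305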